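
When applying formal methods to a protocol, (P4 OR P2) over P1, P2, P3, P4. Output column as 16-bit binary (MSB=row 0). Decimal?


Formula: (P4 OR P2) over P1, P2, P3, P4 (16 rows)
Evaluate each row (bits = P1,P2,P3,P4, MSB first):
  row 0 [0000]: (0 OR 0) -> 0
  row 1 [0001]: (1 OR 0) -> 1
  row 2 [0010]: (0 OR 0) -> 0
  row 3 [0011]: (1 OR 0) -> 1
  row 4 [0100]: (0 OR 1) -> 1
  row 5 [0101]: (1 OR 1) -> 1
  row 6 [0110]: (0 OR 1) -> 1
  row 7 [0111]: (1 OR 1) -> 1
  row 8 [1000]: (0 OR 0) -> 0
  row 9 [1001]: (1 OR 0) -> 1
  row 10 [1010]: (0 OR 0) -> 0
  row 11 [1011]: (1 OR 0) -> 1
  row 12 [1100]: (0 OR 1) -> 1
  row 13 [1101]: (1 OR 1) -> 1
  row 14 [1110]: (0 OR 1) -> 1
  row 15 [1111]: (1 OR 1) -> 1
Full result column, 4 rows per line (P1,P2 fixed per line; P3,P4 runs 00..11 left to right):
  rows 0-3 [P1,P2=00]: 0101  = hex 5
  rows 4-7 [P1,P2=01]: 1111  = hex F
  rows 8-11 [P1,P2=10]: 0101  = hex 5
  rows 12-15 [P1,P2=11]: 1111  = hex F
Output column (row 0 .. row 15) = 0101111101011111
Output column grouped in 4s = 0101 1111 0101 1111 = 0x5F5F
Convert to decimal digit by digit (value = value*16 + digit):
  5 -> 5
  5*16 + 15 (F) = 95
  95*16 + 5 = 1525
  1525*16 + 15 (F) = 24415
Decimal = 24415

24415


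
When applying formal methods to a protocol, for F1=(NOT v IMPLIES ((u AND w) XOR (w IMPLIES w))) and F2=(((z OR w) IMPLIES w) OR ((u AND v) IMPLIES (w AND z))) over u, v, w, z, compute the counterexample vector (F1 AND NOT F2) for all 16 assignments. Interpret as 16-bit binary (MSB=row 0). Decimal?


F1 = (NOT v IMPLIES ((u AND w) XOR (w IMPLIES w)))
F2 = (((z OR w) IMPLIES w) OR ((u AND v) IMPLIES (w AND z)))
Counterexample to F1=>F2 is where F1=1 and F2=0.
Evaluate each row (bits = u,v,w,z, MSB first):
  row 0 [0000]: F1=1 F2=1 -> F1&~F2 -> 0
  row 1 [0001]: F1=1 F2=1 -> F1&~F2 -> 0
  row 2 [0010]: F1=1 F2=1 -> F1&~F2 -> 0
  row 3 [0011]: F1=1 F2=1 -> F1&~F2 -> 0
  row 4 [0100]: F1=1 F2=1 -> F1&~F2 -> 0
  row 5 [0101]: F1=1 F2=1 -> F1&~F2 -> 0
  row 6 [0110]: F1=1 F2=1 -> F1&~F2 -> 0
  row 7 [0111]: F1=1 F2=1 -> F1&~F2 -> 0
  row 8 [1000]: F1=1 F2=1 -> F1&~F2 -> 0
  row 9 [1001]: F1=1 F2=1 -> F1&~F2 -> 0
  row 10 [1010]: F1=0 F2=1 -> F1&~F2 -> 0
  row 11 [1011]: F1=0 F2=1 -> F1&~F2 -> 0
  row 12 [1100]: F1=1 F2=1 -> F1&~F2 -> 0
  row 13 [1101]: F1=1 F2=0 -> F1&~F2 -> 1
  row 14 [1110]: F1=1 F2=1 -> F1&~F2 -> 0
  row 15 [1111]: F1=1 F2=1 -> F1&~F2 -> 0
Full result column, 4 rows per line (u,v fixed per line; w,z runs 00..11 left to right):
  rows 0-3 [u,v=00]: 0000  = hex 0
  rows 4-7 [u,v=01]: 0000  = hex 0
  rows 8-11 [u,v=10]: 0000  = hex 0
  rows 12-15 [u,v=11]: 0100  = hex 4
Counterexample vector (row 0 .. row 15) = 0000000000000100
Output column grouped in 4s = 0000 0000 0000 0100 = 0x0004
Convert to decimal digit by digit (value = value*16 + digit):
  0 -> 0
  0*16 + 0 = 0
  0*16 + 0 = 0
  0*16 + 4 = 4
Decimal = 4

4


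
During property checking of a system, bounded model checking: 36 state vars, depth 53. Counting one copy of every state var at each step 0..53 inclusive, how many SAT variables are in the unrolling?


BMC unrolls to depth k, creating one copy of each state var for steps 0..k.
Step count = 53 + 1 = 54 (steps 0 through 53)
Vars per step = 36
Total = 36 * 54 = 1944

1944


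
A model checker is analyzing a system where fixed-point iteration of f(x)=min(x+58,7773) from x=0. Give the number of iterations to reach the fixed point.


Step 1: x=0, cap=7773, increment=58
Step 2: x grows by 58 each step until capped at 7773; fixed point is x=7773
Step 3: iterations = ceil(7773/58) = 135

135


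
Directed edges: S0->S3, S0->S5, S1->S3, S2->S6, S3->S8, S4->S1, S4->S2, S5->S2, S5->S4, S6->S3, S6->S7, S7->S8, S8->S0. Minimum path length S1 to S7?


BFS layer-by-layer from S1:
  dist 0: {S1}
  dist 1: {S3}
  dist 2: {S8}
  dist 3: {S0}
  dist 4: {S5}
  dist 5: {S2, S4}
  dist 6: {S6}
  dist 7: {S7}
  -> S7 reached at distance 7
Shortest path length = 7

7


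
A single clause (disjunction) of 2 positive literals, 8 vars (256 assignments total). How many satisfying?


Step 1: Total=2^8=256
Step 2: Unsat when all 2 false: 2^6=64
Step 3: Sat=256-64=192

192


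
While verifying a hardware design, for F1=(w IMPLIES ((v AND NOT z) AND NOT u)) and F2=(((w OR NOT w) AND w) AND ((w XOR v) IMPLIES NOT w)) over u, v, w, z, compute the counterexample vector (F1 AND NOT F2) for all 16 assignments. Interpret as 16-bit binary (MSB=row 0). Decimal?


F1 = (w IMPLIES ((v AND NOT z) AND NOT u))
F2 = (((w OR NOT w) AND w) AND ((w XOR v) IMPLIES NOT w))
Counterexample to F1=>F2 is where F1=1 and F2=0.
Evaluate each row (bits = u,v,w,z, MSB first):
  row 0 [0000]: F1=1 F2=0 -> F1&~F2 -> 1
  row 1 [0001]: F1=1 F2=0 -> F1&~F2 -> 1
  row 2 [0010]: F1=0 F2=0 -> F1&~F2 -> 0
  row 3 [0011]: F1=0 F2=0 -> F1&~F2 -> 0
  row 4 [0100]: F1=1 F2=0 -> F1&~F2 -> 1
  row 5 [0101]: F1=1 F2=0 -> F1&~F2 -> 1
  row 6 [0110]: F1=1 F2=1 -> F1&~F2 -> 0
  row 7 [0111]: F1=0 F2=1 -> F1&~F2 -> 0
  row 8 [1000]: F1=1 F2=0 -> F1&~F2 -> 1
  row 9 [1001]: F1=1 F2=0 -> F1&~F2 -> 1
  row 10 [1010]: F1=0 F2=0 -> F1&~F2 -> 0
  row 11 [1011]: F1=0 F2=0 -> F1&~F2 -> 0
  row 12 [1100]: F1=1 F2=0 -> F1&~F2 -> 1
  row 13 [1101]: F1=1 F2=0 -> F1&~F2 -> 1
  row 14 [1110]: F1=0 F2=1 -> F1&~F2 -> 0
  row 15 [1111]: F1=0 F2=1 -> F1&~F2 -> 0
Full result column, 4 rows per line (u,v fixed per line; w,z runs 00..11 left to right):
  rows 0-3 [u,v=00]: 1100  = hex C
  rows 4-7 [u,v=01]: 1100  = hex C
  rows 8-11 [u,v=10]: 1100  = hex C
  rows 12-15 [u,v=11]: 1100  = hex C
Counterexample vector (row 0 .. row 15) = 1100110011001100
Output column grouped in 4s = 1100 1100 1100 1100 = 0xCCCC
Convert to decimal digit by digit (value = value*16 + digit):
  C -> 12
  12*16 + 12 (C) = 204
  204*16 + 12 (C) = 3276
  3276*16 + 12 (C) = 52428
Decimal = 52428

52428


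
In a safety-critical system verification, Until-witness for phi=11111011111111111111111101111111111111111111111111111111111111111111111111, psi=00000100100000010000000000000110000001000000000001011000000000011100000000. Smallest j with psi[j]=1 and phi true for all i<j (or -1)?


(phi U psi) at 0: need smallest j with psi[j]=1 and phi[i]=1 for all i in [0,j).
Scan from step 0:
  step 0: phi=1, psi=0 -> continue
  step 1: phi=1, psi=0 -> continue
  step 2: phi=1, psi=0 -> continue
  step 3: phi=1, psi=0 -> continue
  step 5: psi=1 and phi held for [0,5) -> witness found
Witness step = 5

5


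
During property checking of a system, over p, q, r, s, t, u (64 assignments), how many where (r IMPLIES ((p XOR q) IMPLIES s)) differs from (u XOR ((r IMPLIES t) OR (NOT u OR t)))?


F1 = (r IMPLIES ((p XOR q) IMPLIES s))
F2 = (u XOR ((r IMPLIES t) OR (NOT u OR t)))
Evaluate both on each of 64 rows (bits = p,q,r,s,t,u):
  row 0 [000000]: F1=1 F2=1 -> 0
  row 1 [000001]: F1=1 F2=0 (differ) -> 1
  row 2 [000010]: F1=1 F2=1 -> 0
  row 3 [000011]: F1=1 F2=0 (differ) -> 1
  row 4 [000100]: F1=1 F2=1 -> 0
  (every remaining row is evaluated the same way; all 64 results are listed next)
Full result column, 8 rows per line (p,q,r fixed per line; s,t,u runs 000..111 left to right):
  rows 0-7 [p,q,r=000]: 01010101  (ones: 4)
  rows 8-15 [p,q,r=001]: 00010001  (ones: 2)
  rows 16-23 [p,q,r=010]: 01010101  (ones: 4)
  rows 24-31 [p,q,r=011]: 11100001  (ones: 4)
  rows 32-39 [p,q,r=100]: 01010101  (ones: 4)
  rows 40-47 [p,q,r=101]: 11100001  (ones: 4)
  rows 48-55 [p,q,r=110]: 01010101  (ones: 4)
  rows 56-63 [p,q,r=111]: 00010001  (ones: 2)
Disagreements = 4+2+4+4+4+4+4+2 = 28

28


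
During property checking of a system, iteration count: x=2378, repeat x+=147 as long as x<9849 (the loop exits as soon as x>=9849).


Step 1: x goes from 2378 toward 9849 by 147; the body runs while x<9849, so iterations = ceil((bound-start)/step)
Step 2: Distance=7471
Step 3: ceil(7471/147)=51

51


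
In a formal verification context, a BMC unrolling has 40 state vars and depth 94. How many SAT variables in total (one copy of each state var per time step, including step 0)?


BMC unrolls to depth k, creating one copy of each state var for steps 0..k.
Step count = 94 + 1 = 95 (steps 0 through 94)
Vars per step = 40
Total = 40 * 95 = 3800

3800


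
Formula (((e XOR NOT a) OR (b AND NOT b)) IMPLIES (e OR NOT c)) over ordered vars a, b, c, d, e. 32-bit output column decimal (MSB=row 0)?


Formula: (((e XOR NOT a) OR (b AND NOT b)) IMPLIES (e OR NOT c)) over a, b, c, d, e (32 rows)
Evaluate each row (bits = a,b,c,d,e, MSB first):
  row 0 [00000]: (((0 XOR NOT 0) OR (0 AND NOT 0)) IMPLIES (0 OR NOT 0)) -> 1
  row 1 [00001]: (((1 XOR NOT 0) OR (0 AND NOT 0)) IMPLIES (1 OR NOT 0)) -> 1
  row 2 [00010]: (((0 XOR NOT 0) OR (0 AND NOT 0)) IMPLIES (0 OR NOT 0)) -> 1
  row 3 [00011]: (((1 XOR NOT 0) OR (0 AND NOT 0)) IMPLIES (1 OR NOT 0)) -> 1
  row 4 [00100]: (((0 XOR NOT 0) OR (0 AND NOT 0)) IMPLIES (0 OR NOT 1)) -> 0
  row 5 [00101]: (((1 XOR NOT 0) OR (0 AND NOT 0)) IMPLIES (1 OR NOT 1)) -> 1
  row 6 [00110]: (((0 XOR NOT 0) OR (0 AND NOT 0)) IMPLIES (0 OR NOT 1)) -> 0
  row 7 [00111]: (((1 XOR NOT 0) OR (0 AND NOT 0)) IMPLIES (1 OR NOT 1)) -> 1
  row 8 [01000]: (((0 XOR NOT 0) OR (1 AND NOT 1)) IMPLIES (0 OR NOT 0)) -> 1
  row 9 [01001]: (((1 XOR NOT 0) OR (1 AND NOT 1)) IMPLIES (1 OR NOT 0)) -> 1
  row 10 [01010]: (((0 XOR NOT 0) OR (1 AND NOT 1)) IMPLIES (0 OR NOT 0)) -> 1
  row 11 [01011]: (((1 XOR NOT 0) OR (1 AND NOT 1)) IMPLIES (1 OR NOT 0)) -> 1
  row 12 [01100]: (((0 XOR NOT 0) OR (1 AND NOT 1)) IMPLIES (0 OR NOT 1)) -> 0
  row 13 [01101]: (((1 XOR NOT 0) OR (1 AND NOT 1)) IMPLIES (1 OR NOT 1)) -> 1
  row 14 [01110]: (((0 XOR NOT 0) OR (1 AND NOT 1)) IMPLIES (0 OR NOT 1)) -> 0
  row 15 [01111]: (((1 XOR NOT 0) OR (1 AND NOT 1)) IMPLIES (1 OR NOT 1)) -> 1
  row 16 [10000]: (((0 XOR NOT 1) OR (0 AND NOT 0)) IMPLIES (0 OR NOT 0)) -> 1
  row 17 [10001]: (((1 XOR NOT 1) OR (0 AND NOT 0)) IMPLIES (1 OR NOT 0)) -> 1
  row 18 [10010]: (((0 XOR NOT 1) OR (0 AND NOT 0)) IMPLIES (0 OR NOT 0)) -> 1
  row 19 [10011]: (((1 XOR NOT 1) OR (0 AND NOT 0)) IMPLIES (1 OR NOT 0)) -> 1
  row 20 [10100]: (((0 XOR NOT 1) OR (0 AND NOT 0)) IMPLIES (0 OR NOT 1)) -> 1
  row 21 [10101]: (((1 XOR NOT 1) OR (0 AND NOT 0)) IMPLIES (1 OR NOT 1)) -> 1
  row 22 [10110]: (((0 XOR NOT 1) OR (0 AND NOT 0)) IMPLIES (0 OR NOT 1)) -> 1
  row 23 [10111]: (((1 XOR NOT 1) OR (0 AND NOT 0)) IMPLIES (1 OR NOT 1)) -> 1
  row 24 [11000]: (((0 XOR NOT 1) OR (1 AND NOT 1)) IMPLIES (0 OR NOT 0)) -> 1
  row 25 [11001]: (((1 XOR NOT 1) OR (1 AND NOT 1)) IMPLIES (1 OR NOT 0)) -> 1
  row 26 [11010]: (((0 XOR NOT 1) OR (1 AND NOT 1)) IMPLIES (0 OR NOT 0)) -> 1
  row 27 [11011]: (((1 XOR NOT 1) OR (1 AND NOT 1)) IMPLIES (1 OR NOT 0)) -> 1
  row 28 [11100]: (((0 XOR NOT 1) OR (1 AND NOT 1)) IMPLIES (0 OR NOT 1)) -> 1
  row 29 [11101]: (((1 XOR NOT 1) OR (1 AND NOT 1)) IMPLIES (1 OR NOT 1)) -> 1
  row 30 [11110]: (((0 XOR NOT 1) OR (1 AND NOT 1)) IMPLIES (0 OR NOT 1)) -> 1
  row 31 [11111]: (((1 XOR NOT 1) OR (1 AND NOT 1)) IMPLIES (1 OR NOT 1)) -> 1
Full result column, 4 rows per line (a,b,c fixed per line; d,e runs 00..11 left to right):
  rows 0-3 [a,b,c=000]: 1111  = hex F
  rows 4-7 [a,b,c=001]: 0101  = hex 5
  rows 8-11 [a,b,c=010]: 1111  = hex F
  rows 12-15 [a,b,c=011]: 0101  = hex 5
  rows 16-19 [a,b,c=100]: 1111  = hex F
  rows 20-23 [a,b,c=101]: 1111  = hex F
  rows 24-27 [a,b,c=110]: 1111  = hex F
  rows 28-31 [a,b,c=111]: 1111  = hex F
Output column (row 0 .. row 31) = 11110101111101011111111111111111
Output column grouped in 4s = 1111 0101 1111 0101 1111 1111 1111 1111 = 0xF5F5FFFF
Convert to decimal digit by digit (value = value*16 + digit):
  F -> 15
  15*16 + 5 = 245
  245*16 + 15 (F) = 3935
  3935*16 + 5 = 62965
  62965*16 + 15 (F) = 1007455
  1007455*16 + 15 (F) = 16119295
  16119295*16 + 15 (F) = 257908735
  257908735*16 + 15 (F) = 4126539775
Decimal = 4126539775

4126539775


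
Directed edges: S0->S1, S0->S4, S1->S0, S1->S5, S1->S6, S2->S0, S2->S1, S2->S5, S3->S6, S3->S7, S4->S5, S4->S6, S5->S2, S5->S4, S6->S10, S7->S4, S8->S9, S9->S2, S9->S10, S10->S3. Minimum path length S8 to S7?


BFS layer-by-layer from S8:
  dist 0: {S8}
  dist 1: {S9}
  dist 2: {S2, S10}
  dist 3: {S0, S1, S3, S5}
  dist 4: {S4, S6, S7}
  -> S7 reached at distance 4
Shortest path length = 4

4


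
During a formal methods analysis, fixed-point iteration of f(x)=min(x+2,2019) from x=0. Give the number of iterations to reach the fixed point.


Step 1: x=0, cap=2019, increment=2
Step 2: x grows by 2 each step until capped at 2019; fixed point is x=2019
Step 3: iterations = ceil(2019/2) = 1010

1010


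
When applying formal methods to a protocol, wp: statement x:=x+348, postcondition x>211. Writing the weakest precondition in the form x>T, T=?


Formula: wp(x:=E, P) = P[E/x] (substitute E for x in postcondition)
Step 1: Postcondition: x>211
Step 2: Substitute x+348 for x: x+348>211
Step 3: Solve for x: x > 211-348 = -137

-137


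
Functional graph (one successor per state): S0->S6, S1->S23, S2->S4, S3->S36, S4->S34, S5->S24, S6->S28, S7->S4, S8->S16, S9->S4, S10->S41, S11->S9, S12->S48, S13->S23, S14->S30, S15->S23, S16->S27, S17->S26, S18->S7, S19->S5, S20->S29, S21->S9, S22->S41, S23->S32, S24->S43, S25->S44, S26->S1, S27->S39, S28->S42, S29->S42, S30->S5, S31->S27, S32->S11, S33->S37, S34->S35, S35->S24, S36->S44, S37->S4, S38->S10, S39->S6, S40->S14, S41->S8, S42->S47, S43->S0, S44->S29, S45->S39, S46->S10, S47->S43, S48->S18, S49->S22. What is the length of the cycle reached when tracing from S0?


Trace from S0 until a state repeats:
  S0 -> S6 -> S28 -> S42 -> S47 -> S43 -> S0
S0 first seen at step 0, revisited at step 6.
Cycle length = 6 - 0 = 6

6


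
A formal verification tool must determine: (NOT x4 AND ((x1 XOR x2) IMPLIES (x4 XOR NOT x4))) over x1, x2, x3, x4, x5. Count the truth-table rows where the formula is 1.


Formula: (NOT x4 AND ((x1 XOR x2) IMPLIES (x4 XOR NOT x4))) over 5 vars (32 rows)
Evaluate each row (x1, x2, x3, x4, x5 as bits, MSB first):
  row 0 [00000]: (NOT 0 AND ((0 XOR 0) IMPLIES (0 XOR NOT 0))) -> 1
  row 1 [00001]: (NOT 0 AND ((0 XOR 0) IMPLIES (0 XOR NOT 0))) -> 1
  row 2 [00010]: (NOT 1 AND ((0 XOR 0) IMPLIES (1 XOR NOT 1))) -> 0
  row 3 [00011]: (NOT 1 AND ((0 XOR 0) IMPLIES (1 XOR NOT 1))) -> 0
  row 4 [00100]: (NOT 0 AND ((0 XOR 0) IMPLIES (0 XOR NOT 0))) -> 1
  row 5 [00101]: (NOT 0 AND ((0 XOR 0) IMPLIES (0 XOR NOT 0))) -> 1
  row 6 [00110]: (NOT 1 AND ((0 XOR 0) IMPLIES (1 XOR NOT 1))) -> 0
  row 7 [00111]: (NOT 1 AND ((0 XOR 0) IMPLIES (1 XOR NOT 1))) -> 0
  row 8 [01000]: (NOT 0 AND ((0 XOR 1) IMPLIES (0 XOR NOT 0))) -> 1
  row 9 [01001]: (NOT 0 AND ((0 XOR 1) IMPLIES (0 XOR NOT 0))) -> 1
  row 10 [01010]: (NOT 1 AND ((0 XOR 1) IMPLIES (1 XOR NOT 1))) -> 0
  row 11 [01011]: (NOT 1 AND ((0 XOR 1) IMPLIES (1 XOR NOT 1))) -> 0
  row 12 [01100]: (NOT 0 AND ((0 XOR 1) IMPLIES (0 XOR NOT 0))) -> 1
  row 13 [01101]: (NOT 0 AND ((0 XOR 1) IMPLIES (0 XOR NOT 0))) -> 1
  row 14 [01110]: (NOT 1 AND ((0 XOR 1) IMPLIES (1 XOR NOT 1))) -> 0
  row 15 [01111]: (NOT 1 AND ((0 XOR 1) IMPLIES (1 XOR NOT 1))) -> 0
  row 16 [10000]: (NOT 0 AND ((1 XOR 0) IMPLIES (0 XOR NOT 0))) -> 1
  row 17 [10001]: (NOT 0 AND ((1 XOR 0) IMPLIES (0 XOR NOT 0))) -> 1
  row 18 [10010]: (NOT 1 AND ((1 XOR 0) IMPLIES (1 XOR NOT 1))) -> 0
  row 19 [10011]: (NOT 1 AND ((1 XOR 0) IMPLIES (1 XOR NOT 1))) -> 0
  row 20 [10100]: (NOT 0 AND ((1 XOR 0) IMPLIES (0 XOR NOT 0))) -> 1
  row 21 [10101]: (NOT 0 AND ((1 XOR 0) IMPLIES (0 XOR NOT 0))) -> 1
  row 22 [10110]: (NOT 1 AND ((1 XOR 0) IMPLIES (1 XOR NOT 1))) -> 0
  row 23 [10111]: (NOT 1 AND ((1 XOR 0) IMPLIES (1 XOR NOT 1))) -> 0
  row 24 [11000]: (NOT 0 AND ((1 XOR 1) IMPLIES (0 XOR NOT 0))) -> 1
  row 25 [11001]: (NOT 0 AND ((1 XOR 1) IMPLIES (0 XOR NOT 0))) -> 1
  row 26 [11010]: (NOT 1 AND ((1 XOR 1) IMPLIES (1 XOR NOT 1))) -> 0
  row 27 [11011]: (NOT 1 AND ((1 XOR 1) IMPLIES (1 XOR NOT 1))) -> 0
  row 28 [11100]: (NOT 0 AND ((1 XOR 1) IMPLIES (0 XOR NOT 0))) -> 1
  row 29 [11101]: (NOT 0 AND ((1 XOR 1) IMPLIES (0 XOR NOT 0))) -> 1
  row 30 [11110]: (NOT 1 AND ((1 XOR 1) IMPLIES (1 XOR NOT 1))) -> 0
  row 31 [11111]: (NOT 1 AND ((1 XOR 1) IMPLIES (1 XOR NOT 1))) -> 0
Full result column, 8 rows per line (x1,x2 fixed per line; x3,x4,x5 runs 000..111 left to right):
  rows 0-7 [x1,x2=00]: 11001100  (ones: 4)
  rows 8-15 [x1,x2=01]: 11001100  (ones: 4)
  rows 16-23 [x1,x2=10]: 11001100  (ones: 4)
  rows 24-31 [x1,x2=11]: 11001100  (ones: 4)
Count of 1-rows = 4+4+4+4 = 16

16


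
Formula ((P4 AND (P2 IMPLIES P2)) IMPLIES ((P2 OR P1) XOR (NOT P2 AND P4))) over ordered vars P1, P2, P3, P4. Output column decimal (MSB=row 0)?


Formula: ((P4 AND (P2 IMPLIES P2)) IMPLIES ((P2 OR P1) XOR (NOT P2 AND P4))) over P1, P2, P3, P4 (16 rows)
Evaluate each row (bits = P1,P2,P3,P4, MSB first):
  row 0 [0000]: ((0 AND (0 IMPLIES 0)) IMPLIES ((0 OR 0) XOR (NOT 0 AND 0))) -> 1
  row 1 [0001]: ((1 AND (0 IMPLIES 0)) IMPLIES ((0 OR 0) XOR (NOT 0 AND 1))) -> 1
  row 2 [0010]: ((0 AND (0 IMPLIES 0)) IMPLIES ((0 OR 0) XOR (NOT 0 AND 0))) -> 1
  row 3 [0011]: ((1 AND (0 IMPLIES 0)) IMPLIES ((0 OR 0) XOR (NOT 0 AND 1))) -> 1
  row 4 [0100]: ((0 AND (1 IMPLIES 1)) IMPLIES ((1 OR 0) XOR (NOT 1 AND 0))) -> 1
  row 5 [0101]: ((1 AND (1 IMPLIES 1)) IMPLIES ((1 OR 0) XOR (NOT 1 AND 1))) -> 1
  row 6 [0110]: ((0 AND (1 IMPLIES 1)) IMPLIES ((1 OR 0) XOR (NOT 1 AND 0))) -> 1
  row 7 [0111]: ((1 AND (1 IMPLIES 1)) IMPLIES ((1 OR 0) XOR (NOT 1 AND 1))) -> 1
  row 8 [1000]: ((0 AND (0 IMPLIES 0)) IMPLIES ((0 OR 1) XOR (NOT 0 AND 0))) -> 1
  row 9 [1001]: ((1 AND (0 IMPLIES 0)) IMPLIES ((0 OR 1) XOR (NOT 0 AND 1))) -> 0
  row 10 [1010]: ((0 AND (0 IMPLIES 0)) IMPLIES ((0 OR 1) XOR (NOT 0 AND 0))) -> 1
  row 11 [1011]: ((1 AND (0 IMPLIES 0)) IMPLIES ((0 OR 1) XOR (NOT 0 AND 1))) -> 0
  row 12 [1100]: ((0 AND (1 IMPLIES 1)) IMPLIES ((1 OR 1) XOR (NOT 1 AND 0))) -> 1
  row 13 [1101]: ((1 AND (1 IMPLIES 1)) IMPLIES ((1 OR 1) XOR (NOT 1 AND 1))) -> 1
  row 14 [1110]: ((0 AND (1 IMPLIES 1)) IMPLIES ((1 OR 1) XOR (NOT 1 AND 0))) -> 1
  row 15 [1111]: ((1 AND (1 IMPLIES 1)) IMPLIES ((1 OR 1) XOR (NOT 1 AND 1))) -> 1
Full result column, 4 rows per line (P1,P2 fixed per line; P3,P4 runs 00..11 left to right):
  rows 0-3 [P1,P2=00]: 1111  = hex F
  rows 4-7 [P1,P2=01]: 1111  = hex F
  rows 8-11 [P1,P2=10]: 1010  = hex A
  rows 12-15 [P1,P2=11]: 1111  = hex F
Output column (row 0 .. row 15) = 1111111110101111
Output column grouped in 4s = 1111 1111 1010 1111 = 0xFFAF
Convert to decimal digit by digit (value = value*16 + digit):
  F -> 15
  15*16 + 15 (F) = 255
  255*16 + 10 (A) = 4090
  4090*16 + 15 (F) = 65455
Decimal = 65455

65455


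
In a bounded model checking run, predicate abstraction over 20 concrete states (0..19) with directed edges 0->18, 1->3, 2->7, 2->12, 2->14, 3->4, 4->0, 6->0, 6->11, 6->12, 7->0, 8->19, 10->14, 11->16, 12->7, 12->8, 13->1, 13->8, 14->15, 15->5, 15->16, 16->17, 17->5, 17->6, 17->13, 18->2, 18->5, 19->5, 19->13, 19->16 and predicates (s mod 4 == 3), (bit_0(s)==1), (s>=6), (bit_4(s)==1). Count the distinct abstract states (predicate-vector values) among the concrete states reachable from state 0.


BFS from 0:
Concrete reachable: {0, 1, 2, 3, 4, 5, 6, 7, 8, 11, 12, 13, 14, 15, 16, 17, 18, 19}
Abstract via predicates (s mod 4 == 3), (bit_0(s)==1), (s>=6), (bit_4(s)==1):
  (0,0,0,0) <- {0, 2, 4}
  (0,0,1,0) <- {6, 8, 12, 14}
  (0,0,1,1) <- {16, 18}
  (0,1,0,0) <- {1, 5}
  (0,1,1,0) <- {13}
  (0,1,1,1) <- {17}
  (1,1,0,0) <- {3}
  (1,1,1,0) <- {7, 11, 15}
  (1,1,1,1) <- {19}
Distinct abstract states = 9

9


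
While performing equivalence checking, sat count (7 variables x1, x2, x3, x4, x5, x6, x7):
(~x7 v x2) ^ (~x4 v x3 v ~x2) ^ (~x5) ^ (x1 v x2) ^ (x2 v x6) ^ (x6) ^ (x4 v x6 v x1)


CNF with 7 clauses over 7 vars (128 assignments).
An assignment satisfies CNF iff every clause has >=1 true literal.
Check each row (bits = x1,x2,x3,x4,x5,x6,x7; clause T/F shown):
  row 0 [0000000]: clauses=TTTFFFF -> 0
  row 1 [0000001]: clauses=FTTFFFF -> 0
  row 2 [0000010]: clauses=TTTFTTT -> 0
  row 3 [0000011]: clauses=FTTFTTT -> 0
  row 4 [0000100]: clauses=TTFFFFF -> 0
  (every remaining row is evaluated the same way; all 128 results are listed next)
Full result column, 8 rows per line (x1,x2,x3,x4 fixed per line; x5,x6,x7 runs 000..111 left to right):
  rows 0-7 [x1,x2,x3,x4=0000]: 00000000  (ones: 0)
  rows 8-15 [x1,x2,x3,x4=0001]: 00000000  (ones: 0)
  rows 16-23 [x1,x2,x3,x4=0010]: 00000000  (ones: 0)
  rows 24-31 [x1,x2,x3,x4=0011]: 00000000  (ones: 0)
  rows 32-39 [x1,x2,x3,x4=0100]: 00110000  (ones: 2)
  rows 40-47 [x1,x2,x3,x4=0101]: 00000000  (ones: 0)
  rows 48-55 [x1,x2,x3,x4=0110]: 00110000  (ones: 2)
  rows 56-63 [x1,x2,x3,x4=0111]: 00110000  (ones: 2)
  rows 64-71 [x1,x2,x3,x4=1000]: 00100000  (ones: 1)
  rows 72-79 [x1,x2,x3,x4=1001]: 00100000  (ones: 1)
  rows 80-87 [x1,x2,x3,x4=1010]: 00100000  (ones: 1)
  rows 88-95 [x1,x2,x3,x4=1011]: 00100000  (ones: 1)
  rows 96-103 [x1,x2,x3,x4=1100]: 00110000  (ones: 2)
  rows 104-111 [x1,x2,x3,x4=1101]: 00000000  (ones: 0)
  rows 112-119 [x1,x2,x3,x4=1110]: 00110000  (ones: 2)
  rows 120-127 [x1,x2,x3,x4=1111]: 00110000  (ones: 2)
Satisfying assignments = 0+0+0+0+2+0+2+2+1+1+1+1+2+0+2+2 = 16

16


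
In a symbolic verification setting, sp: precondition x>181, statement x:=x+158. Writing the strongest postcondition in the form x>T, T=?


Formula: sp(P, x:=E) = exists old_x. (x = E[old_x/x]) AND P[old_x/x] (old_x is the value of x before the assignment; eliminate old_x by solving x = E[old_x/x] for old_x)
Step 1: Precondition P: x>181, i.e. old_x > 181
Step 2: Assignment gives x = old_x + 158, so old_x = x - 158
Step 3: Substitute into P: x - 158 > 181
Step 4: Simplify: x > 181+158 = 339

339


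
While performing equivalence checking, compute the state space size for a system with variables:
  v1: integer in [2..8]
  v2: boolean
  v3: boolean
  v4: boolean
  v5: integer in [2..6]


State space = product of domain sizes of all variables.
Domain sizes:
  v1 (integer in [2..8]): 7
  v2 (boolean): 2
  v3 (boolean): 2
  v4 (boolean): 2
  v5 (integer in [2..6]): 5
Product = 7 * 2 * 2 * 2 * 5 = 280

280


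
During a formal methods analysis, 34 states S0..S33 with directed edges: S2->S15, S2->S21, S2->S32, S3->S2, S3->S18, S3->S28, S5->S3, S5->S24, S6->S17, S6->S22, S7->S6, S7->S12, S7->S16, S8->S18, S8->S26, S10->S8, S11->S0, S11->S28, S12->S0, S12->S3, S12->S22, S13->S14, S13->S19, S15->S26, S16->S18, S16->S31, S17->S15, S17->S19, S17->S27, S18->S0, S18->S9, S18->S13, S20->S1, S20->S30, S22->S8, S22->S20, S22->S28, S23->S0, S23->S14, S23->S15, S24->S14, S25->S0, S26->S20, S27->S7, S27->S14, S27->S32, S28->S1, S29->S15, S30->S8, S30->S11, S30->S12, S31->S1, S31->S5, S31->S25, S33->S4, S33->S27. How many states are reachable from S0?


BFS from S0:
  layer 0: {S0}
Reachable set: {S0}
Count = 1

1


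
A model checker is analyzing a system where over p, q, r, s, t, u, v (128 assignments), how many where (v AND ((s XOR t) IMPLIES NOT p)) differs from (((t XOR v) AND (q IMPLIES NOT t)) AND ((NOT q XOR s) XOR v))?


F1 = (v AND ((s XOR t) IMPLIES NOT p))
F2 = (((t XOR v) AND (q IMPLIES NOT t)) AND ((NOT q XOR s) XOR v))
Evaluate both on each of 128 rows (bits = p,q,r,s,t,u,v):
  row 0 [0000000]: F1=0 F2=0 -> 0
  row 1 [0000001]: F1=1 F2=0 (differ) -> 1
  row 2 [0000010]: F1=0 F2=0 -> 0
  row 3 [0000011]: F1=1 F2=0 (differ) -> 1
  row 4 [0000100]: F1=0 F2=1 (differ) -> 1
  (every remaining row is evaluated the same way; all 128 results are listed next)
Full result column, 8 rows per line (p,q,r,s fixed per line; t,u,v runs 000..111 left to right):
  rows 0-7 [p,q,r,s=0000]: 01011111  (ones: 6)
  rows 8-15 [p,q,r,s=0001]: 00000101  (ones: 2)
  rows 16-23 [p,q,r,s=0010]: 01011111  (ones: 6)
  rows 24-31 [p,q,r,s=0011]: 00000101  (ones: 2)
  rows 32-39 [p,q,r,s=0100]: 00000101  (ones: 2)
  rows 40-47 [p,q,r,s=0101]: 01010101  (ones: 4)
  rows 48-55 [p,q,r,s=0110]: 00000101  (ones: 2)
  rows 56-63 [p,q,r,s=0111]: 01010101  (ones: 4)
  rows 64-71 [p,q,r,s=1000]: 01011010  (ones: 4)
  rows 72-79 [p,q,r,s=1001]: 01010101  (ones: 4)
  rows 80-87 [p,q,r,s=1010]: 01011010  (ones: 4)
  rows 88-95 [p,q,r,s=1011]: 01010101  (ones: 4)
  rows 96-103 [p,q,r,s=1100]: 00000000  (ones: 0)
  rows 104-111 [p,q,r,s=1101]: 00000101  (ones: 2)
  rows 112-119 [p,q,r,s=1110]: 00000000  (ones: 0)
  rows 120-127 [p,q,r,s=1111]: 00000101  (ones: 2)
Disagreements = 6+2+6+2+2+4+2+4+4+4+4+4+0+2+0+2 = 48

48


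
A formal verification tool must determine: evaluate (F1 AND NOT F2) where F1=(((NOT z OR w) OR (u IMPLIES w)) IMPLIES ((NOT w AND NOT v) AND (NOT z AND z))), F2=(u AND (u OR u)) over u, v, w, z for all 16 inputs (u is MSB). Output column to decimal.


F1 = (((NOT z OR w) OR (u IMPLIES w)) IMPLIES ((NOT w AND NOT v) AND (NOT z AND z)))
F2 = (u AND (u OR u))
Counterexample to F1=>F2 is where F1=1 and F2=0.
Evaluate each row (bits = u,v,w,z, MSB first):
  row 0 [0000]: F1=0 F2=0 -> F1&~F2 -> 0
  row 1 [0001]: F1=0 F2=0 -> F1&~F2 -> 0
  row 2 [0010]: F1=0 F2=0 -> F1&~F2 -> 0
  row 3 [0011]: F1=0 F2=0 -> F1&~F2 -> 0
  row 4 [0100]: F1=0 F2=0 -> F1&~F2 -> 0
  row 5 [0101]: F1=0 F2=0 -> F1&~F2 -> 0
  row 6 [0110]: F1=0 F2=0 -> F1&~F2 -> 0
  row 7 [0111]: F1=0 F2=0 -> F1&~F2 -> 0
  row 8 [1000]: F1=0 F2=1 -> F1&~F2 -> 0
  row 9 [1001]: F1=1 F2=1 -> F1&~F2 -> 0
  row 10 [1010]: F1=0 F2=1 -> F1&~F2 -> 0
  row 11 [1011]: F1=0 F2=1 -> F1&~F2 -> 0
  row 12 [1100]: F1=0 F2=1 -> F1&~F2 -> 0
  row 13 [1101]: F1=1 F2=1 -> F1&~F2 -> 0
  row 14 [1110]: F1=0 F2=1 -> F1&~F2 -> 0
  row 15 [1111]: F1=0 F2=1 -> F1&~F2 -> 0
Full result column, 4 rows per line (u,v fixed per line; w,z runs 00..11 left to right):
  rows 0-3 [u,v=00]: 0000  = hex 0
  rows 4-7 [u,v=01]: 0000  = hex 0
  rows 8-11 [u,v=10]: 0000  = hex 0
  rows 12-15 [u,v=11]: 0000  = hex 0
Counterexample vector (row 0 .. row 15) = 0000000000000000
Output column grouped in 4s = 0000 0000 0000 0000 = 0x0000
Convert to decimal digit by digit (value = value*16 + digit):
  0 -> 0
  0*16 + 0 = 0
  0*16 + 0 = 0
  0*16 + 0 = 0
Decimal = 0

0


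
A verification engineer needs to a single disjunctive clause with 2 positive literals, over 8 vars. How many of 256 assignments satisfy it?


Step 1: Total=2^8=256
Step 2: Unsat when all 2 false: 2^6=64
Step 3: Sat=256-64=192

192


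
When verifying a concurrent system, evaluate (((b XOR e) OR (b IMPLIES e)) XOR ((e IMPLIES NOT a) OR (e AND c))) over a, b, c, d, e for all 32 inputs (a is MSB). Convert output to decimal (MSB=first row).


Formula: (((b XOR e) OR (b IMPLIES e)) XOR ((e IMPLIES NOT a) OR (e AND c))) over a, b, c, d, e (32 rows)
Evaluate each row (bits = a,b,c,d,e, MSB first):
  row 0 [00000]: (((0 XOR 0) OR (0 IMPLIES 0)) XOR ((0 IMPLIES NOT 0) OR (0 AND 0))) -> 0
  row 1 [00001]: (((0 XOR 1) OR (0 IMPLIES 1)) XOR ((1 IMPLIES NOT 0) OR (1 AND 0))) -> 0
  row 2 [00010]: (((0 XOR 0) OR (0 IMPLIES 0)) XOR ((0 IMPLIES NOT 0) OR (0 AND 0))) -> 0
  row 3 [00011]: (((0 XOR 1) OR (0 IMPLIES 1)) XOR ((1 IMPLIES NOT 0) OR (1 AND 0))) -> 0
  row 4 [00100]: (((0 XOR 0) OR (0 IMPLIES 0)) XOR ((0 IMPLIES NOT 0) OR (0 AND 1))) -> 0
  row 5 [00101]: (((0 XOR 1) OR (0 IMPLIES 1)) XOR ((1 IMPLIES NOT 0) OR (1 AND 1))) -> 0
  row 6 [00110]: (((0 XOR 0) OR (0 IMPLIES 0)) XOR ((0 IMPLIES NOT 0) OR (0 AND 1))) -> 0
  row 7 [00111]: (((0 XOR 1) OR (0 IMPLIES 1)) XOR ((1 IMPLIES NOT 0) OR (1 AND 1))) -> 0
  row 8 [01000]: (((1 XOR 0) OR (1 IMPLIES 0)) XOR ((0 IMPLIES NOT 0) OR (0 AND 0))) -> 0
  row 9 [01001]: (((1 XOR 1) OR (1 IMPLIES 1)) XOR ((1 IMPLIES NOT 0) OR (1 AND 0))) -> 0
  row 10 [01010]: (((1 XOR 0) OR (1 IMPLIES 0)) XOR ((0 IMPLIES NOT 0) OR (0 AND 0))) -> 0
  row 11 [01011]: (((1 XOR 1) OR (1 IMPLIES 1)) XOR ((1 IMPLIES NOT 0) OR (1 AND 0))) -> 0
  row 12 [01100]: (((1 XOR 0) OR (1 IMPLIES 0)) XOR ((0 IMPLIES NOT 0) OR (0 AND 1))) -> 0
  row 13 [01101]: (((1 XOR 1) OR (1 IMPLIES 1)) XOR ((1 IMPLIES NOT 0) OR (1 AND 1))) -> 0
  row 14 [01110]: (((1 XOR 0) OR (1 IMPLIES 0)) XOR ((0 IMPLIES NOT 0) OR (0 AND 1))) -> 0
  row 15 [01111]: (((1 XOR 1) OR (1 IMPLIES 1)) XOR ((1 IMPLIES NOT 0) OR (1 AND 1))) -> 0
  row 16 [10000]: (((0 XOR 0) OR (0 IMPLIES 0)) XOR ((0 IMPLIES NOT 1) OR (0 AND 0))) -> 0
  row 17 [10001]: (((0 XOR 1) OR (0 IMPLIES 1)) XOR ((1 IMPLIES NOT 1) OR (1 AND 0))) -> 1
  row 18 [10010]: (((0 XOR 0) OR (0 IMPLIES 0)) XOR ((0 IMPLIES NOT 1) OR (0 AND 0))) -> 0
  row 19 [10011]: (((0 XOR 1) OR (0 IMPLIES 1)) XOR ((1 IMPLIES NOT 1) OR (1 AND 0))) -> 1
  row 20 [10100]: (((0 XOR 0) OR (0 IMPLIES 0)) XOR ((0 IMPLIES NOT 1) OR (0 AND 1))) -> 0
  row 21 [10101]: (((0 XOR 1) OR (0 IMPLIES 1)) XOR ((1 IMPLIES NOT 1) OR (1 AND 1))) -> 0
  row 22 [10110]: (((0 XOR 0) OR (0 IMPLIES 0)) XOR ((0 IMPLIES NOT 1) OR (0 AND 1))) -> 0
  row 23 [10111]: (((0 XOR 1) OR (0 IMPLIES 1)) XOR ((1 IMPLIES NOT 1) OR (1 AND 1))) -> 0
  row 24 [11000]: (((1 XOR 0) OR (1 IMPLIES 0)) XOR ((0 IMPLIES NOT 1) OR (0 AND 0))) -> 0
  row 25 [11001]: (((1 XOR 1) OR (1 IMPLIES 1)) XOR ((1 IMPLIES NOT 1) OR (1 AND 0))) -> 1
  row 26 [11010]: (((1 XOR 0) OR (1 IMPLIES 0)) XOR ((0 IMPLIES NOT 1) OR (0 AND 0))) -> 0
  row 27 [11011]: (((1 XOR 1) OR (1 IMPLIES 1)) XOR ((1 IMPLIES NOT 1) OR (1 AND 0))) -> 1
  row 28 [11100]: (((1 XOR 0) OR (1 IMPLIES 0)) XOR ((0 IMPLIES NOT 1) OR (0 AND 1))) -> 0
  row 29 [11101]: (((1 XOR 1) OR (1 IMPLIES 1)) XOR ((1 IMPLIES NOT 1) OR (1 AND 1))) -> 0
  row 30 [11110]: (((1 XOR 0) OR (1 IMPLIES 0)) XOR ((0 IMPLIES NOT 1) OR (0 AND 1))) -> 0
  row 31 [11111]: (((1 XOR 1) OR (1 IMPLIES 1)) XOR ((1 IMPLIES NOT 1) OR (1 AND 1))) -> 0
Full result column, 4 rows per line (a,b,c fixed per line; d,e runs 00..11 left to right):
  rows 0-3 [a,b,c=000]: 0000  = hex 0
  rows 4-7 [a,b,c=001]: 0000  = hex 0
  rows 8-11 [a,b,c=010]: 0000  = hex 0
  rows 12-15 [a,b,c=011]: 0000  = hex 0
  rows 16-19 [a,b,c=100]: 0101  = hex 5
  rows 20-23 [a,b,c=101]: 0000  = hex 0
  rows 24-27 [a,b,c=110]: 0101  = hex 5
  rows 28-31 [a,b,c=111]: 0000  = hex 0
Output column (row 0 .. row 31) = 00000000000000000101000001010000
Output column grouped in 4s = 0000 0000 0000 0000 0101 0000 0101 0000 = 0x00005050
Convert to decimal digit by digit (value = value*16 + digit):
  0 -> 0
  0*16 + 0 = 0
  0*16 + 0 = 0
  0*16 + 0 = 0
  0*16 + 5 = 5
  5*16 + 0 = 80
  80*16 + 5 = 1285
  1285*16 + 0 = 20560
Decimal = 20560

20560


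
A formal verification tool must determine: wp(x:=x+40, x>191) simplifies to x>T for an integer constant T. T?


Formula: wp(x:=E, P) = P[E/x] (substitute E for x in postcondition)
Step 1: Postcondition: x>191
Step 2: Substitute x+40 for x: x+40>191
Step 3: Solve for x: x > 191-40 = 151

151


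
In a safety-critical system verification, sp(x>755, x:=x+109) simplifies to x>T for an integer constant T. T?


Formula: sp(P, x:=E) = exists old_x. (x = E[old_x/x]) AND P[old_x/x] (old_x is the value of x before the assignment; eliminate old_x by solving x = E[old_x/x] for old_x)
Step 1: Precondition P: x>755, i.e. old_x > 755
Step 2: Assignment gives x = old_x + 109, so old_x = x - 109
Step 3: Substitute into P: x - 109 > 755
Step 4: Simplify: x > 755+109 = 864

864


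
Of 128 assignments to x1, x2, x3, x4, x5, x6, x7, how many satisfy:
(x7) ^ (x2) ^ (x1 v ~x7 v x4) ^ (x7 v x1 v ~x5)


CNF with 4 clauses over 7 vars (128 assignments).
An assignment satisfies CNF iff every clause has >=1 true literal.
Check each row (bits = x1,x2,x3,x4,x5,x6,x7; clause T/F shown):
  row 0 [0000000]: clauses=FFTT -> 0
  row 1 [0000001]: clauses=TFFT -> 0
  row 2 [0000010]: clauses=FFTT -> 0
  row 3 [0000011]: clauses=TFFT -> 0
  row 4 [0000100]: clauses=FFTF -> 0
  (every remaining row is evaluated the same way; all 128 results are listed next)
Full result column, 8 rows per line (x1,x2,x3,x4 fixed per line; x5,x6,x7 runs 000..111 left to right):
  rows 0-7 [x1,x2,x3,x4=0000]: 00000000  (ones: 0)
  rows 8-15 [x1,x2,x3,x4=0001]: 00000000  (ones: 0)
  rows 16-23 [x1,x2,x3,x4=0010]: 00000000  (ones: 0)
  rows 24-31 [x1,x2,x3,x4=0011]: 00000000  (ones: 0)
  rows 32-39 [x1,x2,x3,x4=0100]: 00000000  (ones: 0)
  rows 40-47 [x1,x2,x3,x4=0101]: 01010101  (ones: 4)
  rows 48-55 [x1,x2,x3,x4=0110]: 00000000  (ones: 0)
  rows 56-63 [x1,x2,x3,x4=0111]: 01010101  (ones: 4)
  rows 64-71 [x1,x2,x3,x4=1000]: 00000000  (ones: 0)
  rows 72-79 [x1,x2,x3,x4=1001]: 00000000  (ones: 0)
  rows 80-87 [x1,x2,x3,x4=1010]: 00000000  (ones: 0)
  rows 88-95 [x1,x2,x3,x4=1011]: 00000000  (ones: 0)
  rows 96-103 [x1,x2,x3,x4=1100]: 01010101  (ones: 4)
  rows 104-111 [x1,x2,x3,x4=1101]: 01010101  (ones: 4)
  rows 112-119 [x1,x2,x3,x4=1110]: 01010101  (ones: 4)
  rows 120-127 [x1,x2,x3,x4=1111]: 01010101  (ones: 4)
Satisfying assignments = 0+0+0+0+0+4+0+4+0+0+0+0+4+4+4+4 = 24

24


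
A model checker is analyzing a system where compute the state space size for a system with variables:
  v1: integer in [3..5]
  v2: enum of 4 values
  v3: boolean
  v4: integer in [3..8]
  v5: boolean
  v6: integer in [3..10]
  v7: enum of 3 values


State space = product of domain sizes of all variables.
Domain sizes:
  v1 (integer in [3..5]): 3
  v2 (enum of 4 values): 4
  v3 (boolean): 2
  v4 (integer in [3..8]): 6
  v5 (boolean): 2
  v6 (integer in [3..10]): 8
  v7 (enum of 3 values): 3
Product = 3 * 4 * 2 * 6 * 2 * 8 * 3 = 6912

6912


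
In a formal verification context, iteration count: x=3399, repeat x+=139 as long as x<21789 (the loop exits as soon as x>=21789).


Step 1: x goes from 3399 toward 21789 by 139; the body runs while x<21789, so iterations = ceil((bound-start)/step)
Step 2: Distance=18390
Step 3: ceil(18390/139)=133

133


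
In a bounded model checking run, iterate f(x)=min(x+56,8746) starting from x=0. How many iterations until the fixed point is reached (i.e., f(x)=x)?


Step 1: x=0, cap=8746, increment=56
Step 2: x grows by 56 each step until capped at 8746; fixed point is x=8746
Step 3: iterations = ceil(8746/56) = 157

157


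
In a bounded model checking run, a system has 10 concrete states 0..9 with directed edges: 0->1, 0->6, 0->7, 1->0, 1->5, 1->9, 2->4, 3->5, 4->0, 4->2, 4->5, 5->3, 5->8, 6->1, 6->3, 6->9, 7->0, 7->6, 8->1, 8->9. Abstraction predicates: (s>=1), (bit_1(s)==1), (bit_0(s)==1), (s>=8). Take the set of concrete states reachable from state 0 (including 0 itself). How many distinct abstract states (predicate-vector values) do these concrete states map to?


BFS from 0:
Concrete reachable: {0, 1, 3, 5, 6, 7, 8, 9}
Abstract via predicates (s>=1), (bit_1(s)==1), (bit_0(s)==1), (s>=8):
  (0,0,0,0) <- {0}
  (1,0,0,1) <- {8}
  (1,0,1,0) <- {1, 5}
  (1,0,1,1) <- {9}
  (1,1,0,0) <- {6}
  (1,1,1,0) <- {3, 7}
Distinct abstract states = 6

6


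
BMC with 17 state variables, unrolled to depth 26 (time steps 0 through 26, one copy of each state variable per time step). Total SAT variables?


BMC unrolls to depth k, creating one copy of each state var for steps 0..k.
Step count = 26 + 1 = 27 (steps 0 through 26)
Vars per step = 17
Total = 17 * 27 = 459

459


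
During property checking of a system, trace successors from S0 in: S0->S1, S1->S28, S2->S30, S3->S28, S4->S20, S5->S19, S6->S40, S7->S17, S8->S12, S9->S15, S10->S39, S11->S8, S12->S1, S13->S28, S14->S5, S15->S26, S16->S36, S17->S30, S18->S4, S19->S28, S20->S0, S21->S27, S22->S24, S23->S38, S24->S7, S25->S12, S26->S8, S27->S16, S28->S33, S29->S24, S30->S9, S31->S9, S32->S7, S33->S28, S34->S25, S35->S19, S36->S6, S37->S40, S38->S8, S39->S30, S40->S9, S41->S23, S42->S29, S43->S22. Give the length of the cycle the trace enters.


Trace from S0 until a state repeats:
  S0 -> S1 -> S28 -> S33 -> S28
S28 first seen at step 2, revisited at step 4.
Cycle length = 4 - 2 = 2

2


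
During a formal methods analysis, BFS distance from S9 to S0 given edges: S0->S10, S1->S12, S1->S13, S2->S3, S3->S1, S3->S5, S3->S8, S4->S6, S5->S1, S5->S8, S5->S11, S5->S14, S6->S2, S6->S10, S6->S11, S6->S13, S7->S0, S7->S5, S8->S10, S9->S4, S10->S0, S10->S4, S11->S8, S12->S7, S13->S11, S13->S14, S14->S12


BFS layer-by-layer from S9:
  dist 0: {S9}
  dist 1: {S4}
  dist 2: {S6}
  dist 3: {S2, S10, S11, S13}
  dist 4: {S0, S3, S8, S14}
  -> S0 reached at distance 4
Shortest path length = 4

4


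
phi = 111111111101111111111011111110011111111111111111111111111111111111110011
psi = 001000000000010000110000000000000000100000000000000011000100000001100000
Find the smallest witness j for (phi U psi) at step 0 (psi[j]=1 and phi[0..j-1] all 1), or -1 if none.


(phi U psi) at 0: need smallest j with psi[j]=1 and phi[i]=1 for all i in [0,j).
Scan from step 0:
  step 0: phi=1, psi=0 -> continue
  step 1: phi=1, psi=0 -> continue
  step 2: psi=1 and phi held for [0,2) -> witness found
Witness step = 2

2


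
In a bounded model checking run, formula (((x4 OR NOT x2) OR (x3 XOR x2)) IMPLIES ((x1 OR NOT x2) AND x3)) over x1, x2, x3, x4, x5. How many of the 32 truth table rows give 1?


Formula: (((x4 OR NOT x2) OR (x3 XOR x2)) IMPLIES ((x1 OR NOT x2) AND x3)) over 5 vars (32 rows)
Evaluate each row (x1, x2, x3, x4, x5 as bits, MSB first):
  row 0 [00000]: (((0 OR NOT 0) OR (0 XOR 0)) IMPLIES ((0 OR NOT 0) AND 0)) -> 0
  row 1 [00001]: (((0 OR NOT 0) OR (0 XOR 0)) IMPLIES ((0 OR NOT 0) AND 0)) -> 0
  row 2 [00010]: (((1 OR NOT 0) OR (0 XOR 0)) IMPLIES ((0 OR NOT 0) AND 0)) -> 0
  row 3 [00011]: (((1 OR NOT 0) OR (0 XOR 0)) IMPLIES ((0 OR NOT 0) AND 0)) -> 0
  row 4 [00100]: (((0 OR NOT 0) OR (1 XOR 0)) IMPLIES ((0 OR NOT 0) AND 1)) -> 1
  row 5 [00101]: (((0 OR NOT 0) OR (1 XOR 0)) IMPLIES ((0 OR NOT 0) AND 1)) -> 1
  row 6 [00110]: (((1 OR NOT 0) OR (1 XOR 0)) IMPLIES ((0 OR NOT 0) AND 1)) -> 1
  row 7 [00111]: (((1 OR NOT 0) OR (1 XOR 0)) IMPLIES ((0 OR NOT 0) AND 1)) -> 1
  row 8 [01000]: (((0 OR NOT 1) OR (0 XOR 1)) IMPLIES ((0 OR NOT 1) AND 0)) -> 0
  row 9 [01001]: (((0 OR NOT 1) OR (0 XOR 1)) IMPLIES ((0 OR NOT 1) AND 0)) -> 0
  row 10 [01010]: (((1 OR NOT 1) OR (0 XOR 1)) IMPLIES ((0 OR NOT 1) AND 0)) -> 0
  row 11 [01011]: (((1 OR NOT 1) OR (0 XOR 1)) IMPLIES ((0 OR NOT 1) AND 0)) -> 0
  row 12 [01100]: (((0 OR NOT 1) OR (1 XOR 1)) IMPLIES ((0 OR NOT 1) AND 1)) -> 1
  row 13 [01101]: (((0 OR NOT 1) OR (1 XOR 1)) IMPLIES ((0 OR NOT 1) AND 1)) -> 1
  row 14 [01110]: (((1 OR NOT 1) OR (1 XOR 1)) IMPLIES ((0 OR NOT 1) AND 1)) -> 0
  row 15 [01111]: (((1 OR NOT 1) OR (1 XOR 1)) IMPLIES ((0 OR NOT 1) AND 1)) -> 0
  row 16 [10000]: (((0 OR NOT 0) OR (0 XOR 0)) IMPLIES ((1 OR NOT 0) AND 0)) -> 0
  row 17 [10001]: (((0 OR NOT 0) OR (0 XOR 0)) IMPLIES ((1 OR NOT 0) AND 0)) -> 0
  row 18 [10010]: (((1 OR NOT 0) OR (0 XOR 0)) IMPLIES ((1 OR NOT 0) AND 0)) -> 0
  row 19 [10011]: (((1 OR NOT 0) OR (0 XOR 0)) IMPLIES ((1 OR NOT 0) AND 0)) -> 0
  row 20 [10100]: (((0 OR NOT 0) OR (1 XOR 0)) IMPLIES ((1 OR NOT 0) AND 1)) -> 1
  row 21 [10101]: (((0 OR NOT 0) OR (1 XOR 0)) IMPLIES ((1 OR NOT 0) AND 1)) -> 1
  row 22 [10110]: (((1 OR NOT 0) OR (1 XOR 0)) IMPLIES ((1 OR NOT 0) AND 1)) -> 1
  row 23 [10111]: (((1 OR NOT 0) OR (1 XOR 0)) IMPLIES ((1 OR NOT 0) AND 1)) -> 1
  row 24 [11000]: (((0 OR NOT 1) OR (0 XOR 1)) IMPLIES ((1 OR NOT 1) AND 0)) -> 0
  row 25 [11001]: (((0 OR NOT 1) OR (0 XOR 1)) IMPLIES ((1 OR NOT 1) AND 0)) -> 0
  row 26 [11010]: (((1 OR NOT 1) OR (0 XOR 1)) IMPLIES ((1 OR NOT 1) AND 0)) -> 0
  row 27 [11011]: (((1 OR NOT 1) OR (0 XOR 1)) IMPLIES ((1 OR NOT 1) AND 0)) -> 0
  row 28 [11100]: (((0 OR NOT 1) OR (1 XOR 1)) IMPLIES ((1 OR NOT 1) AND 1)) -> 1
  row 29 [11101]: (((0 OR NOT 1) OR (1 XOR 1)) IMPLIES ((1 OR NOT 1) AND 1)) -> 1
  row 30 [11110]: (((1 OR NOT 1) OR (1 XOR 1)) IMPLIES ((1 OR NOT 1) AND 1)) -> 1
  row 31 [11111]: (((1 OR NOT 1) OR (1 XOR 1)) IMPLIES ((1 OR NOT 1) AND 1)) -> 1
Full result column, 8 rows per line (x1,x2 fixed per line; x3,x4,x5 runs 000..111 left to right):
  rows 0-7 [x1,x2=00]: 00001111  (ones: 4)
  rows 8-15 [x1,x2=01]: 00001100  (ones: 2)
  rows 16-23 [x1,x2=10]: 00001111  (ones: 4)
  rows 24-31 [x1,x2=11]: 00001111  (ones: 4)
Count of 1-rows = 4+2+4+4 = 14

14


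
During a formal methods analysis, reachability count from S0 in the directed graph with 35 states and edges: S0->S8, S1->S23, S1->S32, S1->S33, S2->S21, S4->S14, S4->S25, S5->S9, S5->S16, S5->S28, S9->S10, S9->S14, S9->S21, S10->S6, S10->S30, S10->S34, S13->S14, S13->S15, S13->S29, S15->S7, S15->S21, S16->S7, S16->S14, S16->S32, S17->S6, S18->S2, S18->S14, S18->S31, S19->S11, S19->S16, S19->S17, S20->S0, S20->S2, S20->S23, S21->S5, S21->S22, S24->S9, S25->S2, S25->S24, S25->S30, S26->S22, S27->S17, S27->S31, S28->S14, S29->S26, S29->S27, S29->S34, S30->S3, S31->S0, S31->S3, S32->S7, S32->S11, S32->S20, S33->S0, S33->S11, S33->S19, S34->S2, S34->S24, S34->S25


BFS from S0:
  layer 0: {S0}
  layer 1: {S8}
Reachable set: {S0, S8}
Count = 2

2
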